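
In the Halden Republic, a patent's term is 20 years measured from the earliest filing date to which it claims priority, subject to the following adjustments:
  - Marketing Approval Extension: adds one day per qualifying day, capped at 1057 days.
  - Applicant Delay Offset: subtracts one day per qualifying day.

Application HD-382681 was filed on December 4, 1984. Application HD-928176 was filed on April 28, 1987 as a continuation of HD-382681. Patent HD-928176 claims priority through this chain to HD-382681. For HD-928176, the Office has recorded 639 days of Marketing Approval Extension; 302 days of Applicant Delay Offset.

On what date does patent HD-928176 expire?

Earliest priority filing: 4 December 1984.
Base term: 4 December 1984 + 20 years → 4 December 2004.
Marketing Approval Extension: 639 days (within the 1057-day cap) → +639 days → 4 September 2006.
Applicant Delay Offset: −302 days → 6 November 2005.

November 6, 2005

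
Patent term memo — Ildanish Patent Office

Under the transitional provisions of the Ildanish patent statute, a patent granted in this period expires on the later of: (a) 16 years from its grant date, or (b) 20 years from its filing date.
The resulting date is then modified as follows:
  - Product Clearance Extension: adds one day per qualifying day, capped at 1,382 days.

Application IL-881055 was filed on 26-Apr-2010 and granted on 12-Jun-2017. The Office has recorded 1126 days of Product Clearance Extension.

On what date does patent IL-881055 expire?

(a) grant + 16 years → 12 June 2033.
(b) filing + 20 years → 26 April 2030.
Later of the two: 12 June 2033.
Product Clearance Extension: 1126 days (within the 1382-day cap) → +1126 days → 12 July 2036.

2036-07-12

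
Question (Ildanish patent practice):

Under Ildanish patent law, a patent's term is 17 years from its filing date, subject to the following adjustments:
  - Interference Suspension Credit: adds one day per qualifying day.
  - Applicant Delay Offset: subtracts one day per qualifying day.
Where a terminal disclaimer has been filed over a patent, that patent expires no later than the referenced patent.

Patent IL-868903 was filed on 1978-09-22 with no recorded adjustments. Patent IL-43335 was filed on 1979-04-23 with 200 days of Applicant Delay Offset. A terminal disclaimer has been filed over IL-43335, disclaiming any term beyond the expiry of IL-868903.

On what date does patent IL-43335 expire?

1995-09-22

Natural term of IL-43335:
  Base: filing + 17 years → 23 April 1996.
  Applicant Delay Offset: −200 days → 6 October 1995.
Expiry of referenced patent IL-868903:
  Base: filing + 17 years → 22 September 1995.
Terminal disclaimer: IL-43335 expires on the earlier of 6 October 1995 and 22 September 1995.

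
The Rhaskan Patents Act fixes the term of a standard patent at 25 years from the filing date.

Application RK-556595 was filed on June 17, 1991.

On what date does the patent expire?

June 17, 2016

Filing date + 25 years → 17 June 2016.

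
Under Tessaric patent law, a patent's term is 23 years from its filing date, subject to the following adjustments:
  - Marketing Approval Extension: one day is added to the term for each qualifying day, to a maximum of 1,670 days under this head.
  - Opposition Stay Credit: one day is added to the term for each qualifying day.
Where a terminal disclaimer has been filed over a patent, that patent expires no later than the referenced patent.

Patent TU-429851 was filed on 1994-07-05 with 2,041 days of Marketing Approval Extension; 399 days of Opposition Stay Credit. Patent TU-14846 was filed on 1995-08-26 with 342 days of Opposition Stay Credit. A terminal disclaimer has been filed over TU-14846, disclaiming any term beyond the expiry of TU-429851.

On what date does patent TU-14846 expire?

Natural term of TU-14846:
  Base: filing + 23 years → 26 August 2018.
  Opposition Stay Credit: +342 days → 3 August 2019.
Expiry of referenced patent TU-429851:
  Base: filing + 23 years → 5 July 2017.
  Marketing Approval Extension: 2041 days claimed exceeds the 1670-day cap, so +1670 days → 30 January 2022.
  Opposition Stay Credit: +399 days → 5 March 2023.
Terminal disclaimer: TU-14846 expires on the earlier of 3 August 2019 and 5 March 2023.

August 3, 2019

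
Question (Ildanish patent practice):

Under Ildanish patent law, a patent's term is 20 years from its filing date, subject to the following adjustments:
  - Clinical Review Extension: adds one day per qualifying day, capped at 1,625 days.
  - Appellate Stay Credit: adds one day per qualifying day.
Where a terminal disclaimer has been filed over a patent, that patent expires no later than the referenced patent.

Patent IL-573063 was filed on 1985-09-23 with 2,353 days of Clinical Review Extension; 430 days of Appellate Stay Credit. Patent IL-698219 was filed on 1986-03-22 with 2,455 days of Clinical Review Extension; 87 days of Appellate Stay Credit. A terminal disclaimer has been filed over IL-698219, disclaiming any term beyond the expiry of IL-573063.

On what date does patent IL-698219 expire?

Natural term of IL-698219:
  Base: filing + 20 years → 22 March 2006.
  Clinical Review Extension: 2455 days claimed exceeds the 1625-day cap, so +1625 days → 2 September 2010.
  Appellate Stay Credit: +87 days → 28 November 2010.
Expiry of referenced patent IL-573063:
  Base: filing + 20 years → 23 September 2005.
  Clinical Review Extension: 2353 days claimed exceeds the 1625-day cap, so +1625 days → 6 March 2010.
  Appellate Stay Credit: +430 days → 10 May 2011.
Terminal disclaimer: IL-698219 expires on the earlier of 28 November 2010 and 10 May 2011.

November 28, 2010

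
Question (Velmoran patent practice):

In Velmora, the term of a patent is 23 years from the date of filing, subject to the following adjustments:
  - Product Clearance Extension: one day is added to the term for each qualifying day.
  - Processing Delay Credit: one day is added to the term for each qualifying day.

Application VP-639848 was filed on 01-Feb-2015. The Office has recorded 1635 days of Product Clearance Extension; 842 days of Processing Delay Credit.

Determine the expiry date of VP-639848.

Base term: filing date + 23 years → 1 February 2038.
Product Clearance Extension: +1635 days → 25 July 2042.
Processing Delay Credit: +842 days → 13 November 2044.

November 13, 2044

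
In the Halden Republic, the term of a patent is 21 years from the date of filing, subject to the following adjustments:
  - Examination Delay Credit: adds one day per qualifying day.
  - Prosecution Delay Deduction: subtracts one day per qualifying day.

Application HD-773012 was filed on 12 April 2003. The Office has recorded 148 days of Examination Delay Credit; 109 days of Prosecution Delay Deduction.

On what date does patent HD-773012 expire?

2024-05-21

Base term: filing date + 21 years → 12 April 2024.
Examination Delay Credit: +148 days → 7 September 2024.
Prosecution Delay Deduction: −109 days → 21 May 2024.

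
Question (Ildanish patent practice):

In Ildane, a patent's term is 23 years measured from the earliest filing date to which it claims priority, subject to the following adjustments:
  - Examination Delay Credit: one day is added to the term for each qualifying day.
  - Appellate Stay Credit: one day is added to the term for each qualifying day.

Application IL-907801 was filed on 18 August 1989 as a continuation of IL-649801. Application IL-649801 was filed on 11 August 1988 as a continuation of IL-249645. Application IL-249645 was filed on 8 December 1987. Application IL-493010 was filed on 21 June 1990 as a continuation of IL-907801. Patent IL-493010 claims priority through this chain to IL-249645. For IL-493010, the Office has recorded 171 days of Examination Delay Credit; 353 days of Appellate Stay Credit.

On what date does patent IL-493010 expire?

May 15, 2012

Earliest priority filing: 8 December 1987.
Base term: 8 December 1987 + 23 years → 8 December 2010.
Examination Delay Credit: +171 days → 28 May 2011.
Appellate Stay Credit: +353 days → 15 May 2012.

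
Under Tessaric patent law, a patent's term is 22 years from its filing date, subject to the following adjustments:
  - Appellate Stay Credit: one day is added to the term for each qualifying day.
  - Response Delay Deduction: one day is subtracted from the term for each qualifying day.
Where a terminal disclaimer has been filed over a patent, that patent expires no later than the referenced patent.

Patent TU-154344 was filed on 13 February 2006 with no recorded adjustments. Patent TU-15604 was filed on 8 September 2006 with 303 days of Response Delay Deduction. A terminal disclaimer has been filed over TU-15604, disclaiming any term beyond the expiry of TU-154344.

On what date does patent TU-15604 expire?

Natural term of TU-15604:
  Base: filing + 22 years → 8 September 2028.
  Response Delay Deduction: −303 days → 10 November 2027.
Expiry of referenced patent TU-154344:
  Base: filing + 22 years → 13 February 2028.
Terminal disclaimer: TU-15604 expires on the earlier of 10 November 2027 and 13 February 2028.

2027-11-10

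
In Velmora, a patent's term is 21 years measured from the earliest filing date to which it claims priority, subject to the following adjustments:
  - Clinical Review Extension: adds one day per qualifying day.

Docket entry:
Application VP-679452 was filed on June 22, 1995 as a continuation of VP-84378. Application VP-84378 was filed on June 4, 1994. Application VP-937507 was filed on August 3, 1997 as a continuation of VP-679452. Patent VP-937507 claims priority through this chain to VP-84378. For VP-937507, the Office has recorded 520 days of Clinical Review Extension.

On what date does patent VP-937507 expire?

Earliest priority filing: 4 June 1994.
Base term: 4 June 1994 + 21 years → 4 June 2015.
Clinical Review Extension: +520 days → 5 November 2016.

November 5, 2016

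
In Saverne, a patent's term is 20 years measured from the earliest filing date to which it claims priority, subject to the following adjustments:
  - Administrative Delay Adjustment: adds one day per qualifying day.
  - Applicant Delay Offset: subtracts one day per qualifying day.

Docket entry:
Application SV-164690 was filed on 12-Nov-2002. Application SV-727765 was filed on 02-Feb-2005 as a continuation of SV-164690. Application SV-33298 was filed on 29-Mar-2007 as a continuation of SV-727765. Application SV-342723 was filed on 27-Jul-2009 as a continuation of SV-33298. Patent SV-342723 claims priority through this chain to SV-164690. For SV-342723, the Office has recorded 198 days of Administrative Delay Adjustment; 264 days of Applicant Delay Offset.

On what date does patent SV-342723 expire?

Earliest priority filing: 12 November 2002.
Base term: 12 November 2002 + 20 years → 12 November 2022.
Administrative Delay Adjustment: +198 days → 29 May 2023.
Applicant Delay Offset: −264 days → 7 September 2022.

2022-09-07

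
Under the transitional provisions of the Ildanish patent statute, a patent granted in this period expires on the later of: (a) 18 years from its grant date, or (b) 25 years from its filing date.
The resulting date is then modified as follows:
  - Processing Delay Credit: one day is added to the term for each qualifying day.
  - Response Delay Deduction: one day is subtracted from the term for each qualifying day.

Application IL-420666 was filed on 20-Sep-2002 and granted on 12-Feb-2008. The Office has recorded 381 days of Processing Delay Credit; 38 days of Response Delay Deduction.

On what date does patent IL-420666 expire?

August 28, 2028

(a) grant + 18 years → 12 February 2026.
(b) filing + 25 years → 20 September 2027.
Later of the two: 20 September 2027.
Processing Delay Credit: +381 days → 5 October 2028.
Response Delay Deduction: −38 days → 28 August 2028.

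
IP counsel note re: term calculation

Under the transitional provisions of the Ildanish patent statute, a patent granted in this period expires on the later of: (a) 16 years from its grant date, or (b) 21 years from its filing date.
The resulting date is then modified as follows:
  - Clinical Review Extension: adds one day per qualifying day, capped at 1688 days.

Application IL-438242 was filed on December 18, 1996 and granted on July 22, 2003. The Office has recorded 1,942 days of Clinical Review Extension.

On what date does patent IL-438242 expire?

2024-03-05

(a) grant + 16 years → 22 July 2019.
(b) filing + 21 years → 18 December 2017.
Later of the two: 22 July 2019.
Clinical Review Extension: 1942 days claimed exceeds the 1688-day cap, so +1688 days → 5 March 2024.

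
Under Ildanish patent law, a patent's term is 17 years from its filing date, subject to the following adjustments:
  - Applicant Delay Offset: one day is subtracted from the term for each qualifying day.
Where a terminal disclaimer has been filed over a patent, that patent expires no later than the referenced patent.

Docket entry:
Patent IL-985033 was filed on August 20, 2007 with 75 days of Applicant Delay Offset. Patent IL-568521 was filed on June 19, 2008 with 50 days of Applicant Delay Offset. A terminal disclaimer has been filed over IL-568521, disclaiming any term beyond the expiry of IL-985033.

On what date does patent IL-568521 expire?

Natural term of IL-568521:
  Base: filing + 17 years → 19 June 2025.
  Applicant Delay Offset: −50 days → 30 April 2025.
Expiry of referenced patent IL-985033:
  Base: filing + 17 years → 20 August 2024.
  Applicant Delay Offset: −75 days → 6 June 2024.
Terminal disclaimer: IL-568521 expires on the earlier of 30 April 2025 and 6 June 2024.

2024-06-06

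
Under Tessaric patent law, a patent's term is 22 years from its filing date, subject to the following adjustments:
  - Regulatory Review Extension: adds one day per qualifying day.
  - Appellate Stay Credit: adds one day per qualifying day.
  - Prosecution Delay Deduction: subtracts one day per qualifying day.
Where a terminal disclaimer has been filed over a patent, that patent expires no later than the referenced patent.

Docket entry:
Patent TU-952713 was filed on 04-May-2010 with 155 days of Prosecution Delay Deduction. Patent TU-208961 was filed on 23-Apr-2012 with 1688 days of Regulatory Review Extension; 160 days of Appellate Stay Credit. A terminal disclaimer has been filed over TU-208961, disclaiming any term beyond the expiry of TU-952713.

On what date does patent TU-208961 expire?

Natural term of TU-208961:
  Base: filing + 22 years → 23 April 2034.
  Regulatory Review Extension: +1688 days → 6 December 2038.
  Appellate Stay Credit: +160 days → 15 May 2039.
Expiry of referenced patent TU-952713:
  Base: filing + 22 years → 4 May 2032.
  Prosecution Delay Deduction: −155 days → 1 December 2031.
Terminal disclaimer: TU-208961 expires on the earlier of 15 May 2039 and 1 December 2031.

2031-12-01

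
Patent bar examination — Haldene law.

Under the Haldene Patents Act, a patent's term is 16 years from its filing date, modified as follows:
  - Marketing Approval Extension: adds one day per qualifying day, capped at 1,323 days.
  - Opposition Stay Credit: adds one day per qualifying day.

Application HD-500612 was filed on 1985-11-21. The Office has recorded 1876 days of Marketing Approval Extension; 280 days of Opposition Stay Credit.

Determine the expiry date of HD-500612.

April 12, 2006

Base term: filing date + 16 years → 21 November 2001.
Marketing Approval Extension: 1876 days claimed exceeds the 1323-day cap, so +1323 days → 6 July 2005.
Opposition Stay Credit: +280 days → 12 April 2006.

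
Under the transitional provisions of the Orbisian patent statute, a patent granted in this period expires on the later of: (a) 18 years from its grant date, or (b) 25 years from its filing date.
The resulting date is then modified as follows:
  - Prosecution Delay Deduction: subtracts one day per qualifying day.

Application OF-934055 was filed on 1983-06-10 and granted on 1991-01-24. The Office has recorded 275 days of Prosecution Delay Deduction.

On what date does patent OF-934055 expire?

(a) grant + 18 years → 24 January 2009.
(b) filing + 25 years → 10 June 2008.
Later of the two: 24 January 2009.
Prosecution Delay Deduction: −275 days → 24 April 2008.

April 24, 2008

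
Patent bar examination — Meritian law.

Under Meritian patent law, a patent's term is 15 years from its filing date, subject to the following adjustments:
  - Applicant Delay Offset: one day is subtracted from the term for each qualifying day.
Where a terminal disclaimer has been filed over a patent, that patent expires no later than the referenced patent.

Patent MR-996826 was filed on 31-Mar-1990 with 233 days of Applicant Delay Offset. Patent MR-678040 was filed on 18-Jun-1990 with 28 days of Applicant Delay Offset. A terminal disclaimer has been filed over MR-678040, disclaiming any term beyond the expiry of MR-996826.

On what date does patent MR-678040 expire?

2004-08-10

Natural term of MR-678040:
  Base: filing + 15 years → 18 June 2005.
  Applicant Delay Offset: −28 days → 21 May 2005.
Expiry of referenced patent MR-996826:
  Base: filing + 15 years → 31 March 2005.
  Applicant Delay Offset: −233 days → 10 August 2004.
Terminal disclaimer: MR-678040 expires on the earlier of 21 May 2005 and 10 August 2004.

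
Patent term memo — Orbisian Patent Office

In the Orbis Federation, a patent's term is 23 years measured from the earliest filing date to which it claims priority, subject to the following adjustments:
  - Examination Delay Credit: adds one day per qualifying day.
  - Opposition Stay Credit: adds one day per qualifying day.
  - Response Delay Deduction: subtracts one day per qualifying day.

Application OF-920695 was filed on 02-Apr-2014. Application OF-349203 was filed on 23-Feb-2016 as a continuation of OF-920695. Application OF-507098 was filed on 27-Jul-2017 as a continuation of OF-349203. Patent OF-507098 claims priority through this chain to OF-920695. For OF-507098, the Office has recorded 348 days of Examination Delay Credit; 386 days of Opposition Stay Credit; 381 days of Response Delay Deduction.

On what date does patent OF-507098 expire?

2038-03-21

Earliest priority filing: 2 April 2014.
Base term: 2 April 2014 + 23 years → 2 April 2037.
Examination Delay Credit: +348 days → 16 March 2038.
Opposition Stay Credit: +386 days → 6 April 2039.
Response Delay Deduction: −381 days → 21 March 2038.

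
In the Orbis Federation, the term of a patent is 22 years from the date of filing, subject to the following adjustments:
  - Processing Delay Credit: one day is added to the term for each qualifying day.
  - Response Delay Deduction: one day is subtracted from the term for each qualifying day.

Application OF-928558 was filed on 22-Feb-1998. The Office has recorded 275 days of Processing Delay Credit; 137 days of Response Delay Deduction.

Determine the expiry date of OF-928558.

July 9, 2020

Base term: filing date + 22 years → 22 February 2020.
Processing Delay Credit: +275 days → 23 November 2020.
Response Delay Deduction: −137 days → 9 July 2020.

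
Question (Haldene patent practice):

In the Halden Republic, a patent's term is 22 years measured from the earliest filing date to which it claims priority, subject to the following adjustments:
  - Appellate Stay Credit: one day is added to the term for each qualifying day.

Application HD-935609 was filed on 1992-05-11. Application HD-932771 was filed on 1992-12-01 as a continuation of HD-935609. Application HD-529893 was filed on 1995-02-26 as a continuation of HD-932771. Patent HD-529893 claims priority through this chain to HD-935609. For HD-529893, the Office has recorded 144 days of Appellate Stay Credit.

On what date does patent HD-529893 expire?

2014-10-02

Earliest priority filing: 11 May 1992.
Base term: 11 May 1992 + 22 years → 11 May 2014.
Appellate Stay Credit: +144 days → 2 October 2014.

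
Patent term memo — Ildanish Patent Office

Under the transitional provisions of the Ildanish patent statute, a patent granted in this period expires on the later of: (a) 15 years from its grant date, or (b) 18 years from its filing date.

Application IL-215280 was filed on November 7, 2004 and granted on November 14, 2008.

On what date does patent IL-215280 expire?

(a) grant + 15 years → 14 November 2023.
(b) filing + 18 years → 7 November 2022.
Later of the two: 14 November 2023.

November 14, 2023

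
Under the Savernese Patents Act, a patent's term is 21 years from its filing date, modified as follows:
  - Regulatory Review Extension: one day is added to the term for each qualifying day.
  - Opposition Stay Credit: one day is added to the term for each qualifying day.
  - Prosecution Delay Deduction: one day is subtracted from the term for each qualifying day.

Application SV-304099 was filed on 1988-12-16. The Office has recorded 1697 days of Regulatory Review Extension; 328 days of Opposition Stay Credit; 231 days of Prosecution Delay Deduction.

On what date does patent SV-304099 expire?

Base term: filing date + 21 years → 16 December 2009.
Regulatory Review Extension: +1697 days → 9 August 2014.
Opposition Stay Credit: +328 days → 3 July 2015.
Prosecution Delay Deduction: −231 days → 14 November 2014.

2014-11-14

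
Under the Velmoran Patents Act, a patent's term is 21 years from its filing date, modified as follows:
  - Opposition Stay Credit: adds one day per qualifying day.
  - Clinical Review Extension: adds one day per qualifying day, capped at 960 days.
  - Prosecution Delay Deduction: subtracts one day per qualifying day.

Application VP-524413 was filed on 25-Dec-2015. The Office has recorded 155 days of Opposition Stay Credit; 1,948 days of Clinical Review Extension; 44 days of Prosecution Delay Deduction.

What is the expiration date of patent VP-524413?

December 1, 2039

Base term: filing date + 21 years → 25 December 2036.
Opposition Stay Credit: +155 days → 29 May 2037.
Clinical Review Extension: 1948 days claimed exceeds the 960-day cap, so +960 days → 14 January 2040.
Prosecution Delay Deduction: −44 days → 1 December 2039.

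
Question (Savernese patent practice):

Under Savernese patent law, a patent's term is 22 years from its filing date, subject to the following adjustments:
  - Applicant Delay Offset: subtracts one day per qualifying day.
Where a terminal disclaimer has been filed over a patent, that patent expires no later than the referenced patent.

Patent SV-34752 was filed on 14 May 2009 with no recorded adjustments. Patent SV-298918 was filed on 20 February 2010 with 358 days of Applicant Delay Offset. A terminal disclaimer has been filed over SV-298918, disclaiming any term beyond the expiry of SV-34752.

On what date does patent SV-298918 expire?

Natural term of SV-298918:
  Base: filing + 22 years → 20 February 2032.
  Applicant Delay Offset: −358 days → 27 February 2031.
Expiry of referenced patent SV-34752:
  Base: filing + 22 years → 14 May 2031.
Terminal disclaimer: SV-298918 expires on the earlier of 27 February 2031 and 14 May 2031.

February 27, 2031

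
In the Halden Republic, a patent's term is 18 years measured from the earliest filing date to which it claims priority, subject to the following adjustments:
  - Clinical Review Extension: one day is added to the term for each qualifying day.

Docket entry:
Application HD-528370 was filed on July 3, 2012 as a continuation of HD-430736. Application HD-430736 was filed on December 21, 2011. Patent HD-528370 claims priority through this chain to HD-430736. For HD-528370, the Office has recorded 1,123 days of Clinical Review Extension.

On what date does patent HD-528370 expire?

2033-01-17

Earliest priority filing: 21 December 2011.
Base term: 21 December 2011 + 18 years → 21 December 2029.
Clinical Review Extension: +1123 days → 17 January 2033.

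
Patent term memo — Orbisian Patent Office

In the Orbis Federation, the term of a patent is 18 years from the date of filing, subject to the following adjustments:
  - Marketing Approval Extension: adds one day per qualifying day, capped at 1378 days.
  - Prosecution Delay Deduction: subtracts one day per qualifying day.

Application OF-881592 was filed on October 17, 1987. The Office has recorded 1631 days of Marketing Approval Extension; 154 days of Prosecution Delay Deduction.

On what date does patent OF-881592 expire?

Base term: filing date + 18 years → 17 October 2005.
Marketing Approval Extension: 1631 days claimed exceeds the 1378-day cap, so +1378 days → 26 July 2009.
Prosecution Delay Deduction: −154 days → 22 February 2009.

2009-02-22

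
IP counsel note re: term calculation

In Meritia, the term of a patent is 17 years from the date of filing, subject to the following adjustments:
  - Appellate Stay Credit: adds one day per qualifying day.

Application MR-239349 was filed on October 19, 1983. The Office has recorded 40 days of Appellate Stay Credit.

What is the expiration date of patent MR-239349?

November 28, 2000

Base term: filing date + 17 years → 19 October 2000.
Appellate Stay Credit: +40 days → 28 November 2000.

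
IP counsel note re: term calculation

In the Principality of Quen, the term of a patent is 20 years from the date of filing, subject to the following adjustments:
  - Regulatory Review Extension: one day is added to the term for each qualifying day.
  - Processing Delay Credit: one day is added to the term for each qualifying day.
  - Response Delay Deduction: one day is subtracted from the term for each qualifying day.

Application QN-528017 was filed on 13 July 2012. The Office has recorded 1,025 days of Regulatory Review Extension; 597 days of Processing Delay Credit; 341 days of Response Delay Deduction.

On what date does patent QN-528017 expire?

Base term: filing date + 20 years → 13 July 2032.
Regulatory Review Extension: +1025 days → 4 May 2035.
Processing Delay Credit: +597 days → 21 December 2036.
Response Delay Deduction: −341 days → 15 January 2036.

2036-01-15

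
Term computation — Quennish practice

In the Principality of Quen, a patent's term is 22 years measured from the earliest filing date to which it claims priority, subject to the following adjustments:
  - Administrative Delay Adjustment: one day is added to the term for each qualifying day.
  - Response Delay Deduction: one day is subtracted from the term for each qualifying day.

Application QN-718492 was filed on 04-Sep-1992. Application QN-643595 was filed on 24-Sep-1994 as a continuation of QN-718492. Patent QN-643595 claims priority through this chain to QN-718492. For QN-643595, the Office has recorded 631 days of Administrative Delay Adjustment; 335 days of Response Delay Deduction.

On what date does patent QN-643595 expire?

Earliest priority filing: 4 September 1992.
Base term: 4 September 1992 + 22 years → 4 September 2014.
Administrative Delay Adjustment: +631 days → 27 May 2016.
Response Delay Deduction: −335 days → 27 June 2015.

2015-06-27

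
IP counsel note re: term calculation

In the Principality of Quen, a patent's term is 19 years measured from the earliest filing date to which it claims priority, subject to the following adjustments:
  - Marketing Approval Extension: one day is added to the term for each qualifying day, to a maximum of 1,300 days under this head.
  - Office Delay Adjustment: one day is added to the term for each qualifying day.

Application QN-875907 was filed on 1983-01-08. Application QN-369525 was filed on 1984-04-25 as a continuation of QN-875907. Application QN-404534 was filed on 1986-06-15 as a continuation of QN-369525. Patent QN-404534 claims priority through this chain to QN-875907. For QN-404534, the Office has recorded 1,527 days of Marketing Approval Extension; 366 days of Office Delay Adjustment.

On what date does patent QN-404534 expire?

August 1, 2006

Earliest priority filing: 8 January 1983.
Base term: 8 January 1983 + 19 years → 8 January 2002.
Marketing Approval Extension: 1527 days claimed exceeds the 1300-day cap, so +1300 days → 31 July 2005.
Office Delay Adjustment: +366 days → 1 August 2006.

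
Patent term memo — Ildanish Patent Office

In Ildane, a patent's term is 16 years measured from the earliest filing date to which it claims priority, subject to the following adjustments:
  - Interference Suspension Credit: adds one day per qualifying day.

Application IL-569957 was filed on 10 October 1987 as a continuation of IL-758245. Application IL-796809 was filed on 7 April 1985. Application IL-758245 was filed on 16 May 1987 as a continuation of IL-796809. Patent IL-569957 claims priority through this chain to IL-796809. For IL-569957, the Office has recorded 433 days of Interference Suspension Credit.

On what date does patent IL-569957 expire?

Earliest priority filing: 7 April 1985.
Base term: 7 April 1985 + 16 years → 7 April 2001.
Interference Suspension Credit: +433 days → 14 June 2002.

June 14, 2002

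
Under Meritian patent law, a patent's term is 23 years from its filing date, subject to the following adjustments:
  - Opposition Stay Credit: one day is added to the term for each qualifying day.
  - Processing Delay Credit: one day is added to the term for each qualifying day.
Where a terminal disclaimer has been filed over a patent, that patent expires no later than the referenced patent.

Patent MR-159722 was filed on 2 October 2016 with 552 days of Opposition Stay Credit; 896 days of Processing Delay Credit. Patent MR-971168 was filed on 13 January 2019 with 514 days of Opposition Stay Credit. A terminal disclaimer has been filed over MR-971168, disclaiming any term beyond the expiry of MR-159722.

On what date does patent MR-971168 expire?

2043-06-11

Natural term of MR-971168:
  Base: filing + 23 years → 13 January 2042.
  Opposition Stay Credit: +514 days → 11 June 2043.
Expiry of referenced patent MR-159722:
  Base: filing + 23 years → 2 October 2039.
  Opposition Stay Credit: +552 days → 6 April 2041.
  Processing Delay Credit: +896 days → 19 September 2043.
Terminal disclaimer: MR-971168 expires on the earlier of 11 June 2043 and 19 September 2043.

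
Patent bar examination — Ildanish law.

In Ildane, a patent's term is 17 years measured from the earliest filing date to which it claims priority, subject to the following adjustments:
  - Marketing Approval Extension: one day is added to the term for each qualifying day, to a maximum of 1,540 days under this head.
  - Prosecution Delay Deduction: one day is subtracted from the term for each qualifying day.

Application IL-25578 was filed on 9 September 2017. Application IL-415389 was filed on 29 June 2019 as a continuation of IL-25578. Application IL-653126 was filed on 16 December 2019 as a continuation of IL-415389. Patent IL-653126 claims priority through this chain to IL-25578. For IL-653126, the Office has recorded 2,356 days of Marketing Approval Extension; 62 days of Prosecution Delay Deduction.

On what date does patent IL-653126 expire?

2038-09-26

Earliest priority filing: 9 September 2017.
Base term: 9 September 2017 + 17 years → 9 September 2034.
Marketing Approval Extension: 2356 days claimed exceeds the 1540-day cap, so +1540 days → 27 November 2038.
Prosecution Delay Deduction: −62 days → 26 September 2038.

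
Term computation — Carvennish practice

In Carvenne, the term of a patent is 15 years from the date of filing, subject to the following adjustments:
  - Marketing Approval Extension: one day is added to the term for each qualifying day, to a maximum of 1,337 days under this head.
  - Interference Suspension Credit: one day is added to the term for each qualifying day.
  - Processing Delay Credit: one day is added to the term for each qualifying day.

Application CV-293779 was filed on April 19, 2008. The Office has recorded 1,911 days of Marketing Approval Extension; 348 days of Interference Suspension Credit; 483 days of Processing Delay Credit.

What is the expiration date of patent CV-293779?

March 26, 2029

Base term: filing date + 15 years → 19 April 2023.
Marketing Approval Extension: 1911 days claimed exceeds the 1337-day cap, so +1337 days → 16 December 2026.
Interference Suspension Credit: +348 days → 29 November 2027.
Processing Delay Credit: +483 days → 26 March 2029.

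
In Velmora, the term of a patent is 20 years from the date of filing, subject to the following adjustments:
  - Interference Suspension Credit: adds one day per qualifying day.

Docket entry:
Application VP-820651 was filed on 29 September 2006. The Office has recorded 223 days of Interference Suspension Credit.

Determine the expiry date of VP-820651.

May 10, 2027

Base term: filing date + 20 years → 29 September 2026.
Interference Suspension Credit: +223 days → 10 May 2027.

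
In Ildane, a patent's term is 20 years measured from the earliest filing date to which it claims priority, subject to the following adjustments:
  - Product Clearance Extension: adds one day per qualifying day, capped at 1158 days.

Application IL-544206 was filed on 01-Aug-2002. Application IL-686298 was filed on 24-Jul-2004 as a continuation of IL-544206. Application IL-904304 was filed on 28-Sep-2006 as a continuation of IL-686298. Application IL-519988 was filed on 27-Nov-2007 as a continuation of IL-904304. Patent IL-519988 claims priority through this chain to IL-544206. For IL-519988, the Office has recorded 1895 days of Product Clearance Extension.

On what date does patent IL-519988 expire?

Earliest priority filing: 1 August 2002.
Base term: 1 August 2002 + 20 years → 1 August 2022.
Product Clearance Extension: 1895 days claimed exceeds the 1158-day cap, so +1158 days → 2 October 2025.

October 2, 2025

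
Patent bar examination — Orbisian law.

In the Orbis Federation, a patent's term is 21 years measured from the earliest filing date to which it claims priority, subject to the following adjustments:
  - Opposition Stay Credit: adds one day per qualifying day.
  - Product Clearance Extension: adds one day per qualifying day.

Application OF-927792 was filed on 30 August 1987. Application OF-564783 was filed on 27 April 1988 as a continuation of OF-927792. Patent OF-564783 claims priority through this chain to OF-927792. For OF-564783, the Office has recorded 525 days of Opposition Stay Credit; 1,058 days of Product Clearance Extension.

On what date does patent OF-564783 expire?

Earliest priority filing: 30 August 1987.
Base term: 30 August 1987 + 21 years → 30 August 2008.
Opposition Stay Credit: +525 days → 6 February 2010.
Product Clearance Extension: +1058 days → 30 December 2012.

2012-12-30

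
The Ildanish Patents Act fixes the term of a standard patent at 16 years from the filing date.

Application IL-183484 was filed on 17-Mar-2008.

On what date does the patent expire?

Filing date + 16 years → 17 March 2024.

2024-03-17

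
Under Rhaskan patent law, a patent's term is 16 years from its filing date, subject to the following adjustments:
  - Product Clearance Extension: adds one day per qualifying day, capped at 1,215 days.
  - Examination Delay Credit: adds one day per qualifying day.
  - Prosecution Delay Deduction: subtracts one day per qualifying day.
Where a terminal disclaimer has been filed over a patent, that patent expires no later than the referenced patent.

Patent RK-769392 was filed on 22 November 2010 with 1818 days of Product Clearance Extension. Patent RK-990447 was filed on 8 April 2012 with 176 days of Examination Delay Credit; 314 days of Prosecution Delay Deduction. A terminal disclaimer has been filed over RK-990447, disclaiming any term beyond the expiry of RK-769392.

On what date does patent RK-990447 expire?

Natural term of RK-990447:
  Base: filing + 16 years → 8 April 2028.
  Examination Delay Credit: +176 days → 1 October 2028.
  Prosecution Delay Deduction: −314 days → 22 November 2027.
Expiry of referenced patent RK-769392:
  Base: filing + 16 years → 22 November 2026.
  Product Clearance Extension: 1818 days claimed exceeds the 1215-day cap, so +1215 days → 21 March 2030.
Terminal disclaimer: RK-990447 expires on the earlier of 22 November 2027 and 21 March 2030.

2027-11-22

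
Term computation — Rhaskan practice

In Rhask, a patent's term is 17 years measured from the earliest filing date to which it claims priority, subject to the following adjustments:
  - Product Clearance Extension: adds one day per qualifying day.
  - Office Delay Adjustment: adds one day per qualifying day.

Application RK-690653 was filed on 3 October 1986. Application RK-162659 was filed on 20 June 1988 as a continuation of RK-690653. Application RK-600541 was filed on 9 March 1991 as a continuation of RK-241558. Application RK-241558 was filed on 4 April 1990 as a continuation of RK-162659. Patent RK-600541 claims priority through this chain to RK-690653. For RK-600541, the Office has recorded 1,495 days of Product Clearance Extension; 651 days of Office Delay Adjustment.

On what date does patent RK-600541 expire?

Earliest priority filing: 3 October 1986.
Base term: 3 October 1986 + 17 years → 3 October 2003.
Product Clearance Extension: +1495 days → 6 November 2007.
Office Delay Adjustment: +651 days → 18 August 2009.

2009-08-18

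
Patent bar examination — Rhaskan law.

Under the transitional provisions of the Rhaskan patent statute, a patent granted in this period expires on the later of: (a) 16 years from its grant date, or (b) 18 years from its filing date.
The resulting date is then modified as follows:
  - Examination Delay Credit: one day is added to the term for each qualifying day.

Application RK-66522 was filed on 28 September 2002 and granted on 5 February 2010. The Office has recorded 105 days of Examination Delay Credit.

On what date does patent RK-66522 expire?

2026-05-21

(a) grant + 16 years → 5 February 2026.
(b) filing + 18 years → 28 September 2020.
Later of the two: 5 February 2026.
Examination Delay Credit: +105 days → 21 May 2026.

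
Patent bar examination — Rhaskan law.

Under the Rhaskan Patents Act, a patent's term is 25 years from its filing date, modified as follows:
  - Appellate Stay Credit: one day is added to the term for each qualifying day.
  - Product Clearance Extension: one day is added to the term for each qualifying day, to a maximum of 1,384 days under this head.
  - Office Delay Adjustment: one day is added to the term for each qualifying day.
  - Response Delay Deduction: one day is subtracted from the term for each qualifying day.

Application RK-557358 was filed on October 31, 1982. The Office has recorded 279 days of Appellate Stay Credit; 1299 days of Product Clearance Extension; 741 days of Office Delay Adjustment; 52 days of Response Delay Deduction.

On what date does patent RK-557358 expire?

2014-01-14

Base term: filing date + 25 years → 31 October 2007.
Appellate Stay Credit: +279 days → 5 August 2008.
Product Clearance Extension: 1299 days (within the 1384-day cap) → +1299 days → 25 February 2012.
Office Delay Adjustment: +741 days → 7 March 2014.
Response Delay Deduction: −52 days → 14 January 2014.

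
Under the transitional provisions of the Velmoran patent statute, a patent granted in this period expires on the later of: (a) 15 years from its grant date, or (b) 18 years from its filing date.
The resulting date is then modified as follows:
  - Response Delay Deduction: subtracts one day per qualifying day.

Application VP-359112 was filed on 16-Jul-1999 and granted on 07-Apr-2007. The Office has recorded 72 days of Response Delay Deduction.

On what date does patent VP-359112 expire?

2022-01-25

(a) grant + 15 years → 7 April 2022.
(b) filing + 18 years → 16 July 2017.
Later of the two: 7 April 2022.
Response Delay Deduction: −72 days → 25 January 2022.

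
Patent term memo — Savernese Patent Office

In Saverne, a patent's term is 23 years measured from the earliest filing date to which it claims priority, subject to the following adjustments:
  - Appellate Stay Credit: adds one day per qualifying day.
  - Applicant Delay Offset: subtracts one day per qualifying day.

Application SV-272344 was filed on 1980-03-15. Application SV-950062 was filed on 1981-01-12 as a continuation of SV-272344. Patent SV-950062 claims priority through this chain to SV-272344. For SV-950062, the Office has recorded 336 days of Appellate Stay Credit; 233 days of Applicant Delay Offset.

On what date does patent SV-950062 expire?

Earliest priority filing: 15 March 1980.
Base term: 15 March 1980 + 23 years → 15 March 2003.
Appellate Stay Credit: +336 days → 14 February 2004.
Applicant Delay Offset: −233 days → 26 June 2003.

2003-06-26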